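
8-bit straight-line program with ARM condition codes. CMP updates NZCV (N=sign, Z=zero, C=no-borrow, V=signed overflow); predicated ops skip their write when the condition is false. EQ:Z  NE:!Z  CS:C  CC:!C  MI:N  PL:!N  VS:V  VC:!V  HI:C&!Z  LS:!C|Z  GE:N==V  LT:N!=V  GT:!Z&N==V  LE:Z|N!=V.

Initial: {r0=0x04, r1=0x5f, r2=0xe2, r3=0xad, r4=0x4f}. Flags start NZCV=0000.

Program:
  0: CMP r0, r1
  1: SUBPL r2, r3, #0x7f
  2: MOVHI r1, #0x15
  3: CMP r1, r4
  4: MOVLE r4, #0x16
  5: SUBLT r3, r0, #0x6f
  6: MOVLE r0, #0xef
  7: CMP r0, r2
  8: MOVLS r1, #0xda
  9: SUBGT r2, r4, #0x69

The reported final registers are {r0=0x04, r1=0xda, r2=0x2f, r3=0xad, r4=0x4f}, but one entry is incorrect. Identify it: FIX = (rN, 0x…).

[0] flags=1000 → (cmp)
[1] flags=1000 PL?F → skip
[2] flags=1000 HI?F → skip
[3] flags=0010 → (cmp)
[4] flags=0010 LE?F → skip
[5] flags=0010 LT?F → skip
[6] flags=0010 LE?F → skip
[7] flags=0000 → (cmp)
[8] flags=0000 LS?T → r1=0xda
[9] flags=0000 GT?T → r2=0xe6

FIX = (r2, 0xe6)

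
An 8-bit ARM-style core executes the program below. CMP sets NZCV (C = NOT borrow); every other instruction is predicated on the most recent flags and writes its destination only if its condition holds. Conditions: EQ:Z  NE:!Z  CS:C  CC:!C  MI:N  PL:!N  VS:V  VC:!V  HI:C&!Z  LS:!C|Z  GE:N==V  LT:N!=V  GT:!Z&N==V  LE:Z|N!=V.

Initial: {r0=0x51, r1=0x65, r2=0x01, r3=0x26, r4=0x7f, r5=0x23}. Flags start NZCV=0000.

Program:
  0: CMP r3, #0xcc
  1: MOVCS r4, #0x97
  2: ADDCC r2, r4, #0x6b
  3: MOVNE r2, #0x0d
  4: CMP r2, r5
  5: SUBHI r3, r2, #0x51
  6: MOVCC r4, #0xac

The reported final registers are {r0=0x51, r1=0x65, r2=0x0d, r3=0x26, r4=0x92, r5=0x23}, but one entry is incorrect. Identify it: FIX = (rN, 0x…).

0: ✓ CMP  NZCV=0000
1: · MOVCS
2: ✓ ADDCC  r2←0xea
3: ✓ MOVNE  r2←0x0d
4: ✓ CMP  NZCV=1000
5: · SUBHI
6: ✓ MOVCC  r4←0xac

FIX = (r4, 0xac)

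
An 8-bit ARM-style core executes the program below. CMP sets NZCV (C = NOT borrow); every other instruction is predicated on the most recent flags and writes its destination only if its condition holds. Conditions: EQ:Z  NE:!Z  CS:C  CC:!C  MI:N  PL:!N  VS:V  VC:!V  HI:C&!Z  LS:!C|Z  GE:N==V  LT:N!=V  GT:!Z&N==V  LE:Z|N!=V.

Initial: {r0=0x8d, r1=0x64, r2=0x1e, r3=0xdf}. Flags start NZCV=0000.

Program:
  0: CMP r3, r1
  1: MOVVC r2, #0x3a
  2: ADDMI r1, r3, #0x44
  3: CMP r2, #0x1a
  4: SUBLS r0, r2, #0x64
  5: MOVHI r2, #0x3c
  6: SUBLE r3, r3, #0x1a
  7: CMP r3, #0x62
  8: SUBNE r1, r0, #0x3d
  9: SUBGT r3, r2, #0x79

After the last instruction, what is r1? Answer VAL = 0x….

VAL = 0x50

0: ✓ CMP  NZCV=0011
1: · MOVVC
2: · ADDMI
3: ✓ CMP  NZCV=0010
4: · SUBLS
5: ✓ MOVHI  r2←0x3c
6: · SUBLE
7: ✓ CMP  NZCV=0011
8: ✓ SUBNE  r1←0x50
9: · SUBGT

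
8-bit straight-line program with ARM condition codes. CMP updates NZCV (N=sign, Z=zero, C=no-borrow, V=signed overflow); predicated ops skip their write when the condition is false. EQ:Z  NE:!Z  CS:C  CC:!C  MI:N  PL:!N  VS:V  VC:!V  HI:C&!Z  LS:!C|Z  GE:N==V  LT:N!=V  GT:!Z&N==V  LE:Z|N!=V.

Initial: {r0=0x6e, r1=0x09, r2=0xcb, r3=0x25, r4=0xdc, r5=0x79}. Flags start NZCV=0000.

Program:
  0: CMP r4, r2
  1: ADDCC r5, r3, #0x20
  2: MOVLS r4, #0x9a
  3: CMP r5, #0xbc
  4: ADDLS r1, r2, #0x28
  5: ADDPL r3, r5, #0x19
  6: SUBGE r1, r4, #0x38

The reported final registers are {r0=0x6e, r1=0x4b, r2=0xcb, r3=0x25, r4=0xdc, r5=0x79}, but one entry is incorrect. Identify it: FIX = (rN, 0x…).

0: ✓ CMP  NZCV=0010
1: · ADDCC
2: · MOVLS
3: ✓ CMP  NZCV=1001
4: ✓ ADDLS  r1←0xf3
5: · ADDPL
6: ✓ SUBGE  r1←0xa4

FIX = (r1, 0xa4)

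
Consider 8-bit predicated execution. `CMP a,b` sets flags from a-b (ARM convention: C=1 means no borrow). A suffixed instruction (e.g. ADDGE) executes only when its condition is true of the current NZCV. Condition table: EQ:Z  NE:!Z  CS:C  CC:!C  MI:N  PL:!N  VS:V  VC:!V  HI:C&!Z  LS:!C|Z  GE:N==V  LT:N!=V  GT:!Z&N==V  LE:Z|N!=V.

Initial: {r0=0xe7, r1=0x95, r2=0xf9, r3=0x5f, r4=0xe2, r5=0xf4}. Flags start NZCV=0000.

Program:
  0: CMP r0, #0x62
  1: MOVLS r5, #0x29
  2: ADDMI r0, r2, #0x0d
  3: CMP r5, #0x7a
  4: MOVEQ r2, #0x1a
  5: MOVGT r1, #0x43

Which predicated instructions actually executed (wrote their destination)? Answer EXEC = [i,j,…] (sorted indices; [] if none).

0: ✓ CMP  NZCV=1010
1: · MOVLS
2: ✓ ADDMI  r0←0x06
3: ✓ CMP  NZCV=0011
4: · MOVEQ
5: · MOVGT

EXEC = [2]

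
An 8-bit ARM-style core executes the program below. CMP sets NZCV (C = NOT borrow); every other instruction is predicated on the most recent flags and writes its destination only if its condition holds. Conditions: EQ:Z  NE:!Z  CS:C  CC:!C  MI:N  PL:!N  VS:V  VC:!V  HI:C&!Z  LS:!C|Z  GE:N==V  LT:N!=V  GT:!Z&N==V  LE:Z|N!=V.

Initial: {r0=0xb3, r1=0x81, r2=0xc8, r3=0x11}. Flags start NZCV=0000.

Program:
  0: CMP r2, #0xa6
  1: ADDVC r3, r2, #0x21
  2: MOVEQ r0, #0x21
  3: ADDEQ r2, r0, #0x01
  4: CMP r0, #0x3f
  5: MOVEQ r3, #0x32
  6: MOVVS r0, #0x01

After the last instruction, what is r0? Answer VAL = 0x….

[0] flags=0010 → (cmp)
[1] flags=0010 VC?T → r3=0xe9
[2] flags=0010 EQ?F → skip
[3] flags=0010 EQ?F → skip
[4] flags=0011 → (cmp)
[5] flags=0011 EQ?F → skip
[6] flags=0011 VS?T → r0=0x01

VAL = 0x01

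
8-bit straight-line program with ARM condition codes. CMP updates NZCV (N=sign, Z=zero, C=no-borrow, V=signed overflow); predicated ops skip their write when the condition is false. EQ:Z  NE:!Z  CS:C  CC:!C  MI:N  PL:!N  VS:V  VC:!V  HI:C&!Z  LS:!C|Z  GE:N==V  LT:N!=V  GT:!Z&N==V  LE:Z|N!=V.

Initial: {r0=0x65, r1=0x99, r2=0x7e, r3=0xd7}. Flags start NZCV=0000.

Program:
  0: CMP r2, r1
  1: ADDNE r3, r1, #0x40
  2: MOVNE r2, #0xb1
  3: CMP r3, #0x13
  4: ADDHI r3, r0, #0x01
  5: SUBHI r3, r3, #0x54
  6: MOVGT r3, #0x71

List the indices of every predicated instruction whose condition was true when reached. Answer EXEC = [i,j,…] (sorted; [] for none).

EXEC = [1,2,4,5]

0: ✓ CMP  NZCV=1001
1: ✓ ADDNE  r3←0xd9
2: ✓ MOVNE  r2←0xb1
3: ✓ CMP  NZCV=1010
4: ✓ ADDHI  r3←0x66
5: ✓ SUBHI  r3←0x12
6: · MOVGT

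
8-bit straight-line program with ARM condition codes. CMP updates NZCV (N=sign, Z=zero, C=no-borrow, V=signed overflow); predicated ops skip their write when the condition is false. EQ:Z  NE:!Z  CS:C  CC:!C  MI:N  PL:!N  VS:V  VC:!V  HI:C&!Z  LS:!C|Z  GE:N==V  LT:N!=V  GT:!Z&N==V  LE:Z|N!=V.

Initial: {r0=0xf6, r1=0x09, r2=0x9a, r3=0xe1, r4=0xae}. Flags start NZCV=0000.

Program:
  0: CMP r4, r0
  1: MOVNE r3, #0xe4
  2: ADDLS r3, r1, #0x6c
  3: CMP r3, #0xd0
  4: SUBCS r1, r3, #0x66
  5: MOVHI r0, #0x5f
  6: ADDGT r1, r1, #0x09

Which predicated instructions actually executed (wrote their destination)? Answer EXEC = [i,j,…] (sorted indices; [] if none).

0: ✓ CMP  NZCV=1000
1: ✓ MOVNE  r3←0xe4
2: ✓ ADDLS  r3←0x75
3: ✓ CMP  NZCV=1001
4: · SUBCS
5: · MOVHI
6: ✓ ADDGT  r1←0x12

EXEC = [1,2,6]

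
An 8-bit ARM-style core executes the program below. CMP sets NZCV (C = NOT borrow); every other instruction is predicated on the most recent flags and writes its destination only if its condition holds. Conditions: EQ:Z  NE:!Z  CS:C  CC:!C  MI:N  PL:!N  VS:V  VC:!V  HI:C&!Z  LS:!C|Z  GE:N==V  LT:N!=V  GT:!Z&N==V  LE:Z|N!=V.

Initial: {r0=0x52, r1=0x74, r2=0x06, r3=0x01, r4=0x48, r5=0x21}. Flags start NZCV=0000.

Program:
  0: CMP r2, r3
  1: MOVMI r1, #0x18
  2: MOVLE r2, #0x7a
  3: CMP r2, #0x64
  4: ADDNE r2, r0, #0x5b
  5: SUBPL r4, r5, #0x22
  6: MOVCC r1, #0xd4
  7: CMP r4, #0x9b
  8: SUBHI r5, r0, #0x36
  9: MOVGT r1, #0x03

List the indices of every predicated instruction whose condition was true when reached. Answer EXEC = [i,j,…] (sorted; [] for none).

0: ✓ CMP  NZCV=0010
1: · MOVMI
2: · MOVLE
3: ✓ CMP  NZCV=1000
4: ✓ ADDNE  r2←0xad
5: · SUBPL
6: ✓ MOVCC  r1←0xd4
7: ✓ CMP  NZCV=1001
8: · SUBHI
9: ✓ MOVGT  r1←0x03

EXEC = [4,6,9]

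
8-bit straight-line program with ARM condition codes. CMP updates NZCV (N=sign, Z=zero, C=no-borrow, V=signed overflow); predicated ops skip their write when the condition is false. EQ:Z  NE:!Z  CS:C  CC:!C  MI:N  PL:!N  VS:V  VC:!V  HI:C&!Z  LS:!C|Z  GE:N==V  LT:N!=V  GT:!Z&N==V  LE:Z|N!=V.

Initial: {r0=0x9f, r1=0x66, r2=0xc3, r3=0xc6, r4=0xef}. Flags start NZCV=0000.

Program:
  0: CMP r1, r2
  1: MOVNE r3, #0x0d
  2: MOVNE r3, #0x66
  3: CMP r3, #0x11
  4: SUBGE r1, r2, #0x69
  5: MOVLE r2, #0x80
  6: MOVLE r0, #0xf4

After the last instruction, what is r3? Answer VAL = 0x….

VAL = 0x66

[0] flags=1001 → (cmp)
[1] flags=1001 NE?T → r3=0x0d
[2] flags=1001 NE?T → r3=0x66
[3] flags=0010 → (cmp)
[4] flags=0010 GE?T → r1=0x5a
[5] flags=0010 LE?F → skip
[6] flags=0010 LE?F → skip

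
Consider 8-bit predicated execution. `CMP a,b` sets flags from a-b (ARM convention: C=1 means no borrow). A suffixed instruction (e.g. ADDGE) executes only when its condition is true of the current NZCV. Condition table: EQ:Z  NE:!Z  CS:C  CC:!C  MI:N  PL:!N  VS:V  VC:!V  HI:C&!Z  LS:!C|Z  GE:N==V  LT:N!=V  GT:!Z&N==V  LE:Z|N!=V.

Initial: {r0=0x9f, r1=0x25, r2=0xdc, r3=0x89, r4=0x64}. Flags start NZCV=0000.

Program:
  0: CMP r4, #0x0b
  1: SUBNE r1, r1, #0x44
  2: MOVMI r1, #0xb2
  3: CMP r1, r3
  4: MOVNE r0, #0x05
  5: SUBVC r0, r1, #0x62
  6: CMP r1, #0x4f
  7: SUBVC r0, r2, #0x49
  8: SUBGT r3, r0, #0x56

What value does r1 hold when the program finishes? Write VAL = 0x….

[0] flags=0010 → (cmp)
[1] flags=0010 NE?T → r1=0xe1
[2] flags=0010 MI?F → skip
[3] flags=0010 → (cmp)
[4] flags=0010 NE?T → r0=0x05
[5] flags=0010 VC?T → r0=0x7f
[6] flags=1010 → (cmp)
[7] flags=1010 VC?T → r0=0x93
[8] flags=1010 GT?F → skip

VAL = 0xe1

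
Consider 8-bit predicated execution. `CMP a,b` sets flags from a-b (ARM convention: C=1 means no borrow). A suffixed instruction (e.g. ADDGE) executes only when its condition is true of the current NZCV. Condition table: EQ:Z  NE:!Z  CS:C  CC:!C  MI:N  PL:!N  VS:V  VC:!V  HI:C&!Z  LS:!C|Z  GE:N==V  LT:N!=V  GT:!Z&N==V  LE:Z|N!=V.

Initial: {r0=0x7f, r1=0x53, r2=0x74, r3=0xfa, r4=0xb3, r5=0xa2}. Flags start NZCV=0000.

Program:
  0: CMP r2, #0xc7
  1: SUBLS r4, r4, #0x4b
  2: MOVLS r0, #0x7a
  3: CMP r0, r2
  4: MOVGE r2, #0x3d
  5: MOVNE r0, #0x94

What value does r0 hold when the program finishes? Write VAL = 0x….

VAL = 0x94

[0] flags=1001 → (cmp)
[1] flags=1001 LS?T → r4=0x68
[2] flags=1001 LS?T → r0=0x7a
[3] flags=0010 → (cmp)
[4] flags=0010 GE?T → r2=0x3d
[5] flags=0010 NE?T → r0=0x94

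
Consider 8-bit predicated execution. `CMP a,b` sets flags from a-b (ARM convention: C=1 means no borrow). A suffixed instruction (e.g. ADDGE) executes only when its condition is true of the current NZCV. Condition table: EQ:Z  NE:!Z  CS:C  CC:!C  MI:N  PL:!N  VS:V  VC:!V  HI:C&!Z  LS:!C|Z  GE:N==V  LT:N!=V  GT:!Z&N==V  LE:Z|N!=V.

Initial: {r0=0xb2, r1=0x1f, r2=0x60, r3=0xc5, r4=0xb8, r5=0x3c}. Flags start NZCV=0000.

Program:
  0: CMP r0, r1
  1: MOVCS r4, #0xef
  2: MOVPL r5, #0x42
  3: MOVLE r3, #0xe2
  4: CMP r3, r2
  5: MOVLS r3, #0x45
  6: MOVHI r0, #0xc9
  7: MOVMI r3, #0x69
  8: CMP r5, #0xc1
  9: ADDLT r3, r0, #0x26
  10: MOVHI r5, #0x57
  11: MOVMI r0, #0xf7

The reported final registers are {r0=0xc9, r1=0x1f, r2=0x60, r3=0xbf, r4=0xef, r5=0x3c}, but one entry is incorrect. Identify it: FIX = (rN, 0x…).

FIX = (r3, 0x69)

0: ✓ CMP  NZCV=1010
1: ✓ MOVCS  r4←0xef
2: · MOVPL
3: ✓ MOVLE  r3←0xe2
4: ✓ CMP  NZCV=1010
5: · MOVLS
6: ✓ MOVHI  r0←0xc9
7: ✓ MOVMI  r3←0x69
8: ✓ CMP  NZCV=0000
9: · ADDLT
10: · MOVHI
11: · MOVMI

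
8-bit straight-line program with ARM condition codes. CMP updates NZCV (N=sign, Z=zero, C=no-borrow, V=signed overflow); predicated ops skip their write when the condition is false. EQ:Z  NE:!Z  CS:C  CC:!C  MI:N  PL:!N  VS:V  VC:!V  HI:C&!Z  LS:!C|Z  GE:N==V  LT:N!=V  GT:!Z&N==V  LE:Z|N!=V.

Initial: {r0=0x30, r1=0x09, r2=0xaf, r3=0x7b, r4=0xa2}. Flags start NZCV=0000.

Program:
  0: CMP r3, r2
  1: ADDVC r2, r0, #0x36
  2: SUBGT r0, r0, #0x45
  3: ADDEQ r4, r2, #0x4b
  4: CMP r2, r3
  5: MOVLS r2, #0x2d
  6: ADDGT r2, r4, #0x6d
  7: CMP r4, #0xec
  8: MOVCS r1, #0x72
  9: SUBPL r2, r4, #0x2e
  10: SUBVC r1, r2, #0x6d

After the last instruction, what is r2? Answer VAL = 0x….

VAL = 0xaf

0: ✓ CMP  NZCV=1001
1: · ADDVC
2: ✓ SUBGT  r0←0xeb
3: · ADDEQ
4: ✓ CMP  NZCV=0011
5: · MOVLS
6: · ADDGT
7: ✓ CMP  NZCV=1000
8: · MOVCS
9: · SUBPL
10: ✓ SUBVC  r1←0x42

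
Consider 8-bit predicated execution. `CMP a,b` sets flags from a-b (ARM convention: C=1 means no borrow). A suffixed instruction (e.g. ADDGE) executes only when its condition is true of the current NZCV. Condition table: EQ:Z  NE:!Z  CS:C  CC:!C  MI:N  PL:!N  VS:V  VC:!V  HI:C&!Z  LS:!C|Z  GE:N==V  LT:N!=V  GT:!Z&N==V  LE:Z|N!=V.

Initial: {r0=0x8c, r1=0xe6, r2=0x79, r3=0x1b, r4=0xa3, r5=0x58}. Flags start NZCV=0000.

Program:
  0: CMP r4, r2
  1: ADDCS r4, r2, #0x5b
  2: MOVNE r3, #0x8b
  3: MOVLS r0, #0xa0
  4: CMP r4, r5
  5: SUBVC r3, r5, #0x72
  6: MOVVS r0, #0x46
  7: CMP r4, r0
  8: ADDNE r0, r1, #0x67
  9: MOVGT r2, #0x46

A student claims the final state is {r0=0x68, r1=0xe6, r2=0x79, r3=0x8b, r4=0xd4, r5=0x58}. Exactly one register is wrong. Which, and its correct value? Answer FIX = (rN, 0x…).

FIX = (r0, 0x4d)

0: ✓ CMP  NZCV=0011
1: ✓ ADDCS  r4←0xd4
2: ✓ MOVNE  r3←0x8b
3: · MOVLS
4: ✓ CMP  NZCV=0011
5: · SUBVC
6: ✓ MOVVS  r0←0x46
7: ✓ CMP  NZCV=1010
8: ✓ ADDNE  r0←0x4d
9: · MOVGT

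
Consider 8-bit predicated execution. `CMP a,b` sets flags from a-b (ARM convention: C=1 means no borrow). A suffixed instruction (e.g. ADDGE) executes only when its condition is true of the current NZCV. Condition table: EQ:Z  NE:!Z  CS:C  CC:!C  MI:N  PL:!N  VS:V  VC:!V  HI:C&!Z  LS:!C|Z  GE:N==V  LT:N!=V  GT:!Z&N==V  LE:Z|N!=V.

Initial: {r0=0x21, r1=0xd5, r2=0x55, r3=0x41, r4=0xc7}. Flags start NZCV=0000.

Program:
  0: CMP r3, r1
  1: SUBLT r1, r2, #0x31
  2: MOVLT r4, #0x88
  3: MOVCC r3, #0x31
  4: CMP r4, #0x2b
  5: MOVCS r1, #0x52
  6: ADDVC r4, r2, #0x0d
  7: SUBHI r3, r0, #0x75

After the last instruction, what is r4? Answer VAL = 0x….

VAL = 0x62

0: ✓ CMP  NZCV=0000
1: · SUBLT
2: · MOVLT
3: ✓ MOVCC  r3←0x31
4: ✓ CMP  NZCV=1010
5: ✓ MOVCS  r1←0x52
6: ✓ ADDVC  r4←0x62
7: ✓ SUBHI  r3←0xac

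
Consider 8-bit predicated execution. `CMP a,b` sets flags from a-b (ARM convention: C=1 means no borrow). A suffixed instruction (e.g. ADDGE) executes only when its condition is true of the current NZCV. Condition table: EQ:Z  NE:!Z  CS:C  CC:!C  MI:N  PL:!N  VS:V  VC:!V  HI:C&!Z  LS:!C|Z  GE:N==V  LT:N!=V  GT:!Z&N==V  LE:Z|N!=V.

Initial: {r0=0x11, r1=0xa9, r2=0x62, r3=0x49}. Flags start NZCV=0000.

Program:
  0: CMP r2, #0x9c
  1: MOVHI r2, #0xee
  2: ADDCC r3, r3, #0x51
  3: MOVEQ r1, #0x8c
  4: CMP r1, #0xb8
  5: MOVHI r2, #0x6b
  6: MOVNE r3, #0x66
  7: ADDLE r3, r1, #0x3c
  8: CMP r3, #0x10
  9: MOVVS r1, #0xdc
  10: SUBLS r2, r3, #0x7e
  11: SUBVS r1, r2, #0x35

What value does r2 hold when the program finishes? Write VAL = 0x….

0: ✓ CMP  NZCV=1001
1: · MOVHI
2: ✓ ADDCC  r3←0x9a
3: · MOVEQ
4: ✓ CMP  NZCV=1000
5: · MOVHI
6: ✓ MOVNE  r3←0x66
7: ✓ ADDLE  r3←0xe5
8: ✓ CMP  NZCV=1010
9: · MOVVS
10: · SUBLS
11: · SUBVS

VAL = 0x62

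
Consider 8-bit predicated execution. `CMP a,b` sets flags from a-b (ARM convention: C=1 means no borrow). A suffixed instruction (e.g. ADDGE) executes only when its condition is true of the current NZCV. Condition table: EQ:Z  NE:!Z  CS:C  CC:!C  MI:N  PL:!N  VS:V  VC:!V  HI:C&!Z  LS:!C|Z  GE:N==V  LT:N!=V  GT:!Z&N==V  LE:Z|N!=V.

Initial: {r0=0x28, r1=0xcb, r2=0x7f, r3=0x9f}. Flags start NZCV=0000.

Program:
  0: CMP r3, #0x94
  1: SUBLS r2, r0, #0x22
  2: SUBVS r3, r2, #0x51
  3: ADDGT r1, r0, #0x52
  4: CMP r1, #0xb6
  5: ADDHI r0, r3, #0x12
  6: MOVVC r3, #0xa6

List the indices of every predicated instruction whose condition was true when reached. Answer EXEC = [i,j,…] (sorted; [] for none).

[0] flags=0010 → (cmp)
[1] flags=0010 LS?F → skip
[2] flags=0010 VS?F → skip
[3] flags=0010 GT?T → r1=0x7a
[4] flags=1001 → (cmp)
[5] flags=1001 HI?F → skip
[6] flags=1001 VC?F → skip

EXEC = [3]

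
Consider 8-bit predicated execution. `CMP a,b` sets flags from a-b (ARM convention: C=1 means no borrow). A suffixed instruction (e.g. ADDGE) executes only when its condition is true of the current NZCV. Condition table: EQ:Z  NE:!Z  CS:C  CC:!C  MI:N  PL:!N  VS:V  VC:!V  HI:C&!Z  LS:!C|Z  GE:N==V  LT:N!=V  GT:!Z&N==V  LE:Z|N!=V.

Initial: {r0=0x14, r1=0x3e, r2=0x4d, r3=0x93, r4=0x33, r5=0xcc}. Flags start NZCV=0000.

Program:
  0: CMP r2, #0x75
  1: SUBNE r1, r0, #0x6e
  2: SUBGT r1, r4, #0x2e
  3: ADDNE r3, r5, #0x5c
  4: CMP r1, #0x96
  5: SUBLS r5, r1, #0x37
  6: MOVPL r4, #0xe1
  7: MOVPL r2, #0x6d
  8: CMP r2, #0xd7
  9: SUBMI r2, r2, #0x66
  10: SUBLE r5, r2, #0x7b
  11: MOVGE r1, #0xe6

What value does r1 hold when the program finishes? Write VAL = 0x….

0: ✓ CMP  NZCV=1000
1: ✓ SUBNE  r1←0xa6
2: · SUBGT
3: ✓ ADDNE  r3←0x28
4: ✓ CMP  NZCV=0010
5: · SUBLS
6: ✓ MOVPL  r4←0xe1
7: ✓ MOVPL  r2←0x6d
8: ✓ CMP  NZCV=1001
9: ✓ SUBMI  r2←0x07
10: · SUBLE
11: ✓ MOVGE  r1←0xe6

VAL = 0xe6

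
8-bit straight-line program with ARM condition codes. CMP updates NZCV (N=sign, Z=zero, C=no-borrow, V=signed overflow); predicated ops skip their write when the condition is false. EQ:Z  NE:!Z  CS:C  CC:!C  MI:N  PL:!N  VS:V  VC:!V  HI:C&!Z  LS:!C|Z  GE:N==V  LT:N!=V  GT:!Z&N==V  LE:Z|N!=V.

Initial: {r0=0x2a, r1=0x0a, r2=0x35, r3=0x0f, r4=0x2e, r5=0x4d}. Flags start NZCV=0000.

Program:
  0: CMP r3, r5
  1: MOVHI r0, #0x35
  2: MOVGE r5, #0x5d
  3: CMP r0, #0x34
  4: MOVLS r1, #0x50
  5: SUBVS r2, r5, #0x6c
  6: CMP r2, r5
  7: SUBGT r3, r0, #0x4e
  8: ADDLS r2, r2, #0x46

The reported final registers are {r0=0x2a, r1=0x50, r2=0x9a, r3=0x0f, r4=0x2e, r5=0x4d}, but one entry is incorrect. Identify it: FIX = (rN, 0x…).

FIX = (r2, 0x7b)

0: ✓ CMP  NZCV=1000
1: · MOVHI
2: · MOVGE
3: ✓ CMP  NZCV=1000
4: ✓ MOVLS  r1←0x50
5: · SUBVS
6: ✓ CMP  NZCV=1000
7: · SUBGT
8: ✓ ADDLS  r2←0x7b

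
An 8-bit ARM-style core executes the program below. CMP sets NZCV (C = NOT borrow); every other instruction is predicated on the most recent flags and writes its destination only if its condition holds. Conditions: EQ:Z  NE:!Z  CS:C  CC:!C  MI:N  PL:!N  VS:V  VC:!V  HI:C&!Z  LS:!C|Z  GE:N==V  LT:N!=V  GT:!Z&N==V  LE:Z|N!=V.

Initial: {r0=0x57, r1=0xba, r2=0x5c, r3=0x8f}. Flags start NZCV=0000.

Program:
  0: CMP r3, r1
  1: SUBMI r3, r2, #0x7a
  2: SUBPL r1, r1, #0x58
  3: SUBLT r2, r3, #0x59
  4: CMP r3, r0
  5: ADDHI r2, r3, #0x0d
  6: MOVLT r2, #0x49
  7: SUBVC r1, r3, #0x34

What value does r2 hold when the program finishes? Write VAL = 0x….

[0] flags=1000 → (cmp)
[1] flags=1000 MI?T → r3=0xe2
[2] flags=1000 PL?F → skip
[3] flags=1000 LT?T → r2=0x89
[4] flags=1010 → (cmp)
[5] flags=1010 HI?T → r2=0xef
[6] flags=1010 LT?T → r2=0x49
[7] flags=1010 VC?T → r1=0xae

VAL = 0x49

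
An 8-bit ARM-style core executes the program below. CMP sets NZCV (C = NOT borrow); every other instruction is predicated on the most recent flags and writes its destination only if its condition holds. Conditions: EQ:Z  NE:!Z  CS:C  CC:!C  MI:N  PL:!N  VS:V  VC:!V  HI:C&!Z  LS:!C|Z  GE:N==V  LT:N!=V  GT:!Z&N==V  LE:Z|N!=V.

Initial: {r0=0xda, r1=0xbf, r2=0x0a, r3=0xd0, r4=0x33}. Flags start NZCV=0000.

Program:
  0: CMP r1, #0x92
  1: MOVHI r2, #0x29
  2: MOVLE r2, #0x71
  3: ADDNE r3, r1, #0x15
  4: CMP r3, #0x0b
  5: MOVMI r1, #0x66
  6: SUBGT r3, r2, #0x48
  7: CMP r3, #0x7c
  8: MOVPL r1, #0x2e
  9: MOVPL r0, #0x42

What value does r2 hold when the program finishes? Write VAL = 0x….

0: ✓ CMP  NZCV=0010
1: ✓ MOVHI  r2←0x29
2: · MOVLE
3: ✓ ADDNE  r3←0xd4
4: ✓ CMP  NZCV=1010
5: ✓ MOVMI  r1←0x66
6: · SUBGT
7: ✓ CMP  NZCV=0011
8: ✓ MOVPL  r1←0x2e
9: ✓ MOVPL  r0←0x42

VAL = 0x29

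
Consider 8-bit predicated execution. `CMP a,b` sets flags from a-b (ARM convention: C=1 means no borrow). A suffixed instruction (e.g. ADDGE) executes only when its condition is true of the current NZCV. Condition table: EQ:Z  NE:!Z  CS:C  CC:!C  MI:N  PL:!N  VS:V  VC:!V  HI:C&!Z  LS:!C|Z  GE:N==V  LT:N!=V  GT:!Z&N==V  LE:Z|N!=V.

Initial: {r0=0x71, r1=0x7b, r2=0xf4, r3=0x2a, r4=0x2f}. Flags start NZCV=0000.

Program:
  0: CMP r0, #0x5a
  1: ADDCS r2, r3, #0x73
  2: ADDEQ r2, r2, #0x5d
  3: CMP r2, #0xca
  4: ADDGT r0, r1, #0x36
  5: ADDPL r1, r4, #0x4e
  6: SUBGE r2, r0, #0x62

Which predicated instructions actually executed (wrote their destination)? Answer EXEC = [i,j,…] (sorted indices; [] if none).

EXEC = [1]

0: ✓ CMP  NZCV=0010
1: ✓ ADDCS  r2←0x9d
2: · ADDEQ
3: ✓ CMP  NZCV=1000
4: · ADDGT
5: · ADDPL
6: · SUBGE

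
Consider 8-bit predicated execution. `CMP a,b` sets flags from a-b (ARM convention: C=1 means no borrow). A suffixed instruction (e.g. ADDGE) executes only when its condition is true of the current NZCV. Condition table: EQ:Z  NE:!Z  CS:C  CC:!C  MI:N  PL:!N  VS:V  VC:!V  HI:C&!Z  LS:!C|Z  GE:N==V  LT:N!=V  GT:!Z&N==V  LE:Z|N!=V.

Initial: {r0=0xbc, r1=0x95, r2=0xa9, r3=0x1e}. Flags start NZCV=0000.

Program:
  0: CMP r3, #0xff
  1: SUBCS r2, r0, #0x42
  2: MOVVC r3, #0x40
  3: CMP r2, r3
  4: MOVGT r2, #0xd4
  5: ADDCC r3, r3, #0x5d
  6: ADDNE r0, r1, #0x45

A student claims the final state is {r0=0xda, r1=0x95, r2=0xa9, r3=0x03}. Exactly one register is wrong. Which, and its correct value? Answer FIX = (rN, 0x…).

FIX = (r3, 0x40)

[0] flags=0000 → (cmp)
[1] flags=0000 CS?F → skip
[2] flags=0000 VC?T → r3=0x40
[3] flags=0011 → (cmp)
[4] flags=0011 GT?F → skip
[5] flags=0011 CC?F → skip
[6] flags=0011 NE?T → r0=0xda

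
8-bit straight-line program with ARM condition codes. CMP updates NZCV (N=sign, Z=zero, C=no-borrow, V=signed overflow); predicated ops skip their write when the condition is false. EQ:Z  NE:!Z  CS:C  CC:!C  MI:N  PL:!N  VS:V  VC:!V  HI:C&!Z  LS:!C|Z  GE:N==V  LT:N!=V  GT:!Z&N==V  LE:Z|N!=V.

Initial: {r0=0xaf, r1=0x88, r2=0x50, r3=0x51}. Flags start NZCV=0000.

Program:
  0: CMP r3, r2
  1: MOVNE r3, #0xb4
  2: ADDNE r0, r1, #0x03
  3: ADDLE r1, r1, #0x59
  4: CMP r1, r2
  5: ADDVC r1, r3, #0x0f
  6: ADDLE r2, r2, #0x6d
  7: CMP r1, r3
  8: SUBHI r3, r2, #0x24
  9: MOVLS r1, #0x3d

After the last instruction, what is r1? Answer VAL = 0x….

[0] flags=0010 → (cmp)
[1] flags=0010 NE?T → r3=0xb4
[2] flags=0010 NE?T → r0=0x8b
[3] flags=0010 LE?F → skip
[4] flags=0011 → (cmp)
[5] flags=0011 VC?F → skip
[6] flags=0011 LE?T → r2=0xbd
[7] flags=1000 → (cmp)
[8] flags=1000 HI?F → skip
[9] flags=1000 LS?T → r1=0x3d

VAL = 0x3d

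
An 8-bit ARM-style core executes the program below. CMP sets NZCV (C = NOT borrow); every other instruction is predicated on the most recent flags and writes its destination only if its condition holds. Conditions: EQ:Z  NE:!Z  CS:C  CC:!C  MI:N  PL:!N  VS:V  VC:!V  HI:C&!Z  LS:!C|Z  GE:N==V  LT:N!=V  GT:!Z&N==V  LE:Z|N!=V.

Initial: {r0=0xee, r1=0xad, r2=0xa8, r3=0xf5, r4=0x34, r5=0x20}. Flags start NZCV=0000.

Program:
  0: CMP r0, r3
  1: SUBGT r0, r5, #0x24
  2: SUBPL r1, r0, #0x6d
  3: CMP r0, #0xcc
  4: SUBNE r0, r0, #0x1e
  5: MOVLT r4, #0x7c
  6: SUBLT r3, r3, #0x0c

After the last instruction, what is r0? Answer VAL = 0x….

0: ✓ CMP  NZCV=1000
1: · SUBGT
2: · SUBPL
3: ✓ CMP  NZCV=0010
4: ✓ SUBNE  r0←0xd0
5: · MOVLT
6: · SUBLT

VAL = 0xd0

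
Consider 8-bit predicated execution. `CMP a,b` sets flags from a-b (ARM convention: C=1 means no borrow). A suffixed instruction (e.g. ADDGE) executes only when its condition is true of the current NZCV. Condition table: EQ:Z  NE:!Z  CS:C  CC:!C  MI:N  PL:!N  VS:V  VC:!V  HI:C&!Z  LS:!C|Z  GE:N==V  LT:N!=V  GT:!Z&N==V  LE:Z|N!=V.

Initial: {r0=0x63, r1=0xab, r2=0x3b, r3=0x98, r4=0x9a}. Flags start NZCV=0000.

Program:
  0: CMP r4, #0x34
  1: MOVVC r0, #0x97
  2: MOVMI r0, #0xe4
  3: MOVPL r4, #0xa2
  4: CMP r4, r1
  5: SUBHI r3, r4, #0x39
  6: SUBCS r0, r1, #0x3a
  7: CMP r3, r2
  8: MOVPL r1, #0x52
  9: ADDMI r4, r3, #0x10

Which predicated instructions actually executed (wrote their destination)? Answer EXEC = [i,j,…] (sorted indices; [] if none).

EXEC = [3,8]

[0] flags=0011 → (cmp)
[1] flags=0011 VC?F → skip
[2] flags=0011 MI?F → skip
[3] flags=0011 PL?T → r4=0xa2
[4] flags=1000 → (cmp)
[5] flags=1000 HI?F → skip
[6] flags=1000 CS?F → skip
[7] flags=0011 → (cmp)
[8] flags=0011 PL?T → r1=0x52
[9] flags=0011 MI?F → skip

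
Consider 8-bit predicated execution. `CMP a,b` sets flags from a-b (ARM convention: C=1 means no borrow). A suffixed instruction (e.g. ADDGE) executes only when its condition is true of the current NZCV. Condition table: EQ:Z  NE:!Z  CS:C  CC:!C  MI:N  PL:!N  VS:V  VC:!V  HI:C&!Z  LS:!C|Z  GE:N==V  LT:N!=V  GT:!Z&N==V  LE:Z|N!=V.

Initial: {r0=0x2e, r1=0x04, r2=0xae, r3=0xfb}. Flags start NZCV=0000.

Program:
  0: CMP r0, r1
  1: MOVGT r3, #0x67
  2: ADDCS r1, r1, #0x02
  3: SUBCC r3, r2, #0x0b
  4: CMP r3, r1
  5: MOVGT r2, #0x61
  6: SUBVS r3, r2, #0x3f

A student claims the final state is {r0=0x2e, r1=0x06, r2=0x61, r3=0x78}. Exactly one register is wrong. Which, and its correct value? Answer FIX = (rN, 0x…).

FIX = (r3, 0x67)

[0] flags=0010 → (cmp)
[1] flags=0010 GT?T → r3=0x67
[2] flags=0010 CS?T → r1=0x06
[3] flags=0010 CC?F → skip
[4] flags=0010 → (cmp)
[5] flags=0010 GT?T → r2=0x61
[6] flags=0010 VS?F → skip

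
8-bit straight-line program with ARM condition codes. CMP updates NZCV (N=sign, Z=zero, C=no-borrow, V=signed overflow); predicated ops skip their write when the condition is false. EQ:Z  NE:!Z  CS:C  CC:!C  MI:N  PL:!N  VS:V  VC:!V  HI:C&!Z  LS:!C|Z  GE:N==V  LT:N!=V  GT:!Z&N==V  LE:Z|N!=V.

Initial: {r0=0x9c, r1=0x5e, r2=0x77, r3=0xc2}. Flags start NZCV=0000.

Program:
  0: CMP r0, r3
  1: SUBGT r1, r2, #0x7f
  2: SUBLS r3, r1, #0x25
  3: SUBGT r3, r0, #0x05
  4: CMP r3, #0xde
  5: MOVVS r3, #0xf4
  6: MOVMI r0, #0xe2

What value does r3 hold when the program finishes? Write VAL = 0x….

0: ✓ CMP  NZCV=1000
1: · SUBGT
2: ✓ SUBLS  r3←0x39
3: · SUBGT
4: ✓ CMP  NZCV=0000
5: · MOVVS
6: · MOVMI

VAL = 0x39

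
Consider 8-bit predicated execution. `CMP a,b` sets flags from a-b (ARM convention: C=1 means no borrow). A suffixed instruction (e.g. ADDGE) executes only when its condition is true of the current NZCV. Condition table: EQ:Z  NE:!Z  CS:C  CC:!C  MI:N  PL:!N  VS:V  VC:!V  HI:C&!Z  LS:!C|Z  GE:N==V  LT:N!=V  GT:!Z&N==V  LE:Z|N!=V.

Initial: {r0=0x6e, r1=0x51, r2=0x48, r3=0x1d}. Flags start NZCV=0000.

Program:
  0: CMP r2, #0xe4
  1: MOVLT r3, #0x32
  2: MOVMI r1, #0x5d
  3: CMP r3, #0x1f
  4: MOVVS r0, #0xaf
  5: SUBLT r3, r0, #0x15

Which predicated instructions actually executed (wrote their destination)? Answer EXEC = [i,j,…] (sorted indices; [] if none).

0: ✓ CMP  NZCV=0000
1: · MOVLT
2: · MOVMI
3: ✓ CMP  NZCV=1000
4: · MOVVS
5: ✓ SUBLT  r3←0x59

EXEC = [5]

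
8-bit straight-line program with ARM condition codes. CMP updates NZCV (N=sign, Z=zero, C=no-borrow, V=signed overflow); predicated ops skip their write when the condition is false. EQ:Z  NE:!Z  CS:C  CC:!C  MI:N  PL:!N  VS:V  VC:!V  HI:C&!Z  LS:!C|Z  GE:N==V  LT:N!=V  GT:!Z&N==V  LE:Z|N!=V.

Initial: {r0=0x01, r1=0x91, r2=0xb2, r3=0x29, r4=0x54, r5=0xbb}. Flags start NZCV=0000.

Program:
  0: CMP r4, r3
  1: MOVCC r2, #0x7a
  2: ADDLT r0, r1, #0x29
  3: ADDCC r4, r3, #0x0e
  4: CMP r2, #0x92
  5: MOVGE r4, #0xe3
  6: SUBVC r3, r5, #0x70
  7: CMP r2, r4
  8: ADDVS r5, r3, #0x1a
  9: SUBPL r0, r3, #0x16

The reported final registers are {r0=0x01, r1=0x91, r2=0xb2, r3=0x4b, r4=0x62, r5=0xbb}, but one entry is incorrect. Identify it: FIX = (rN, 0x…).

FIX = (r4, 0xe3)

[0] flags=0010 → (cmp)
[1] flags=0010 CC?F → skip
[2] flags=0010 LT?F → skip
[3] flags=0010 CC?F → skip
[4] flags=0010 → (cmp)
[5] flags=0010 GE?T → r4=0xe3
[6] flags=0010 VC?T → r3=0x4b
[7] flags=1000 → (cmp)
[8] flags=1000 VS?F → skip
[9] flags=1000 PL?F → skip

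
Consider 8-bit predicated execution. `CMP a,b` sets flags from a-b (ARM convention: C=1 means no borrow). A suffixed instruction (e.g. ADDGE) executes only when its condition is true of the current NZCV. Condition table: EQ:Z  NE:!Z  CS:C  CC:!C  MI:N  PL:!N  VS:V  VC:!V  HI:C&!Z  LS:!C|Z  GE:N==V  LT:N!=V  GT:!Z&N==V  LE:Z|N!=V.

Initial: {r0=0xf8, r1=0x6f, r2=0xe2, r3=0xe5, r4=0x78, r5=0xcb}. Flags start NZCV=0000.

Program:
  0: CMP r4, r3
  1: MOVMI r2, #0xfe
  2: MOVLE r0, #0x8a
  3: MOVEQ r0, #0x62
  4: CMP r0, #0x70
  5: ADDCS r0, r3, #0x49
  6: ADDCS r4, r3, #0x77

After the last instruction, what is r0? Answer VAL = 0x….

[0] flags=1001 → (cmp)
[1] flags=1001 MI?T → r2=0xfe
[2] flags=1001 LE?F → skip
[3] flags=1001 EQ?F → skip
[4] flags=1010 → (cmp)
[5] flags=1010 CS?T → r0=0x2e
[6] flags=1010 CS?T → r4=0x5c

VAL = 0x2e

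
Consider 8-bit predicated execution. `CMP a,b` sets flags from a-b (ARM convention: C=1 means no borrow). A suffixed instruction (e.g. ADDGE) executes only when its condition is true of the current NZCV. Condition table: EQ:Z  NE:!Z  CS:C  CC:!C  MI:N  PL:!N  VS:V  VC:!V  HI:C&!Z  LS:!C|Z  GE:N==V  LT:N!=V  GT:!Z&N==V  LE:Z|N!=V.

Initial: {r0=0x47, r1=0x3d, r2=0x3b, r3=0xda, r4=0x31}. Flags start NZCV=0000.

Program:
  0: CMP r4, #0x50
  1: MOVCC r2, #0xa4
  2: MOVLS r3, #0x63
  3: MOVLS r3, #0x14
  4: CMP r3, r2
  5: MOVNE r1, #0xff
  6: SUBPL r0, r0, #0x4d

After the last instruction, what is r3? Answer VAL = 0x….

[0] flags=1000 → (cmp)
[1] flags=1000 CC?T → r2=0xa4
[2] flags=1000 LS?T → r3=0x63
[3] flags=1000 LS?T → r3=0x14
[4] flags=0000 → (cmp)
[5] flags=0000 NE?T → r1=0xff
[6] flags=0000 PL?T → r0=0xfa

VAL = 0x14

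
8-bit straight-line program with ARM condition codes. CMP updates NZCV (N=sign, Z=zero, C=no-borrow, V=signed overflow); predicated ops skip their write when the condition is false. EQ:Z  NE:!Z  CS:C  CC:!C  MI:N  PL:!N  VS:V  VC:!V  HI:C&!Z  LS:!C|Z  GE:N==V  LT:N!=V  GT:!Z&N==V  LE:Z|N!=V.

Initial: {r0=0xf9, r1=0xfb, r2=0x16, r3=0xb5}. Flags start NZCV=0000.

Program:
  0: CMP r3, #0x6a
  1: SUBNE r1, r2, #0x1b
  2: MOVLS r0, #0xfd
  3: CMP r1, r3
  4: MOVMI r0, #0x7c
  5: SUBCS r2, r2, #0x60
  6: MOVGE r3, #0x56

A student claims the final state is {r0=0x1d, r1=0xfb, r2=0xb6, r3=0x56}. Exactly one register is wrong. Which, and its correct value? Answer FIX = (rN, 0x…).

FIX = (r0, 0xf9)

[0] flags=0011 → (cmp)
[1] flags=0011 NE?T → r1=0xfb
[2] flags=0011 LS?F → skip
[3] flags=0010 → (cmp)
[4] flags=0010 MI?F → skip
[5] flags=0010 CS?T → r2=0xb6
[6] flags=0010 GE?T → r3=0x56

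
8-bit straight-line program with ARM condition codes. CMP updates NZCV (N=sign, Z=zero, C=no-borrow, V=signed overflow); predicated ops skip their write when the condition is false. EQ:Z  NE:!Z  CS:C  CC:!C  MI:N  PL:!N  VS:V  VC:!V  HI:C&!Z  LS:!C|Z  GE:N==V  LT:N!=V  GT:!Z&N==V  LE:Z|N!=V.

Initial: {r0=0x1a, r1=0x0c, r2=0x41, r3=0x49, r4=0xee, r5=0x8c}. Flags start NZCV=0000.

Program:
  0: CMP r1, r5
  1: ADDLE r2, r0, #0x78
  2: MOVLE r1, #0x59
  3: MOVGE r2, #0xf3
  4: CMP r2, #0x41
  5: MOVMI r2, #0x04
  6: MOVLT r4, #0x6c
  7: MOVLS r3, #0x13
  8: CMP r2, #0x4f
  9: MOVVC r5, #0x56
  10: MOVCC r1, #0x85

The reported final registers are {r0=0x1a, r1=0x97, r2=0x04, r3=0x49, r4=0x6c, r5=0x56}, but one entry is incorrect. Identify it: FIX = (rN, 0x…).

FIX = (r1, 0x85)

0: ✓ CMP  NZCV=1001
1: · ADDLE
2: · MOVLE
3: ✓ MOVGE  r2←0xf3
4: ✓ CMP  NZCV=1010
5: ✓ MOVMI  r2←0x04
6: ✓ MOVLT  r4←0x6c
7: · MOVLS
8: ✓ CMP  NZCV=1000
9: ✓ MOVVC  r5←0x56
10: ✓ MOVCC  r1←0x85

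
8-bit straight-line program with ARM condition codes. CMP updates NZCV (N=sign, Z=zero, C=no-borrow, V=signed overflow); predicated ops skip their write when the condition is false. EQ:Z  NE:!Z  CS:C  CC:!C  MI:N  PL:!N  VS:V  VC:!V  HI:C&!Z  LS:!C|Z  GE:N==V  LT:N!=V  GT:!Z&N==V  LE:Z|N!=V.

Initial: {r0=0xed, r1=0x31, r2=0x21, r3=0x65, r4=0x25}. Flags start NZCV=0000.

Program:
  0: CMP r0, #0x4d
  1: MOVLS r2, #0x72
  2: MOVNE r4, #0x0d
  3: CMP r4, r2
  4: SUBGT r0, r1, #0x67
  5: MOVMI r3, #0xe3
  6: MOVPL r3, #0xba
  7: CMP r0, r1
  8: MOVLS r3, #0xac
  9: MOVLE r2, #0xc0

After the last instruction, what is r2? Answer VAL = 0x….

[0] flags=1010 → (cmp)
[1] flags=1010 LS?F → skip
[2] flags=1010 NE?T → r4=0x0d
[3] flags=1000 → (cmp)
[4] flags=1000 GT?F → skip
[5] flags=1000 MI?T → r3=0xe3
[6] flags=1000 PL?F → skip
[7] flags=1010 → (cmp)
[8] flags=1010 LS?F → skip
[9] flags=1010 LE?T → r2=0xc0

VAL = 0xc0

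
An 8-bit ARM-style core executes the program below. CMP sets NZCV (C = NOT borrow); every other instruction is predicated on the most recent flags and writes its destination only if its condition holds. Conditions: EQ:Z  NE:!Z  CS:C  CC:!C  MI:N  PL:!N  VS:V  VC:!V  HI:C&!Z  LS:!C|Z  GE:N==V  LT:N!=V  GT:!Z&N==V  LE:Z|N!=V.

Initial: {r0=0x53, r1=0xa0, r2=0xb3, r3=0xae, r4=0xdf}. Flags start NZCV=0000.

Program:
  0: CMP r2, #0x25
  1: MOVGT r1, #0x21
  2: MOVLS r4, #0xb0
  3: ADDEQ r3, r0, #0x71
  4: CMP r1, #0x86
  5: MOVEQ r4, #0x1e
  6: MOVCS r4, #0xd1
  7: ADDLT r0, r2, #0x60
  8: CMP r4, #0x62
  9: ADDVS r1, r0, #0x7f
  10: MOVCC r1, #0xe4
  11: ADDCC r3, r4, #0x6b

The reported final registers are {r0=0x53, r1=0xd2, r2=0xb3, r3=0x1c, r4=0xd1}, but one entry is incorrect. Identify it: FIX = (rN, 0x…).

0: ✓ CMP  NZCV=1010
1: · MOVGT
2: · MOVLS
3: · ADDEQ
4: ✓ CMP  NZCV=0010
5: · MOVEQ
6: ✓ MOVCS  r4←0xd1
7: · ADDLT
8: ✓ CMP  NZCV=0011
9: ✓ ADDVS  r1←0xd2
10: · MOVCC
11: · ADDCC

FIX = (r3, 0xae)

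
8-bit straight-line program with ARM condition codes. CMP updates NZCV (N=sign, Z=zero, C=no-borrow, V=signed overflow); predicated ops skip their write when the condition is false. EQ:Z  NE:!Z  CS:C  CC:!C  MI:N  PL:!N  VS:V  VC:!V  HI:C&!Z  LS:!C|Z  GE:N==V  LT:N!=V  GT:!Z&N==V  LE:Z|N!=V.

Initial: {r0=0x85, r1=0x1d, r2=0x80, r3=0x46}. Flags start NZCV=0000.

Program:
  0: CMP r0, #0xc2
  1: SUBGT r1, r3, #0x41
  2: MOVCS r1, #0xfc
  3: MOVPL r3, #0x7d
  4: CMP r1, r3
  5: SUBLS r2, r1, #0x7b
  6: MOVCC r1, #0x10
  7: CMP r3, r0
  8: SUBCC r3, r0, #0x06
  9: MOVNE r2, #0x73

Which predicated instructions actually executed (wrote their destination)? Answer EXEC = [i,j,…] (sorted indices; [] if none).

[0] flags=1000 → (cmp)
[1] flags=1000 GT?F → skip
[2] flags=1000 CS?F → skip
[3] flags=1000 PL?F → skip
[4] flags=1000 → (cmp)
[5] flags=1000 LS?T → r2=0xa2
[6] flags=1000 CC?T → r1=0x10
[7] flags=1001 → (cmp)
[8] flags=1001 CC?T → r3=0x7f
[9] flags=1001 NE?T → r2=0x73

EXEC = [5,6,8,9]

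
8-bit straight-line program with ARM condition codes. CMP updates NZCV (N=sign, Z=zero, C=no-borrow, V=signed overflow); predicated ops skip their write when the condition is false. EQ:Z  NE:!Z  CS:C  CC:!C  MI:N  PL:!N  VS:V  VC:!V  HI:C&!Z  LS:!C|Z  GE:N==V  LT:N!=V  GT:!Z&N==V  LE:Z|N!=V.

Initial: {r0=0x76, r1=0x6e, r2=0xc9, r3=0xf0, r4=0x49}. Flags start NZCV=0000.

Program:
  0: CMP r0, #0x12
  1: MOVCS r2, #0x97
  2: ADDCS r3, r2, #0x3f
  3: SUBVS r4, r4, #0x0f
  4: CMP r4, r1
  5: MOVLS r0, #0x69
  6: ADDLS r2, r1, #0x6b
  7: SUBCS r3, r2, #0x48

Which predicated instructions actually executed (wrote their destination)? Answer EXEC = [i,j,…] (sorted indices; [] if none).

0: ✓ CMP  NZCV=0010
1: ✓ MOVCS  r2←0x97
2: ✓ ADDCS  r3←0xd6
3: · SUBVS
4: ✓ CMP  NZCV=1000
5: ✓ MOVLS  r0←0x69
6: ✓ ADDLS  r2←0xd9
7: · SUBCS

EXEC = [1,2,5,6]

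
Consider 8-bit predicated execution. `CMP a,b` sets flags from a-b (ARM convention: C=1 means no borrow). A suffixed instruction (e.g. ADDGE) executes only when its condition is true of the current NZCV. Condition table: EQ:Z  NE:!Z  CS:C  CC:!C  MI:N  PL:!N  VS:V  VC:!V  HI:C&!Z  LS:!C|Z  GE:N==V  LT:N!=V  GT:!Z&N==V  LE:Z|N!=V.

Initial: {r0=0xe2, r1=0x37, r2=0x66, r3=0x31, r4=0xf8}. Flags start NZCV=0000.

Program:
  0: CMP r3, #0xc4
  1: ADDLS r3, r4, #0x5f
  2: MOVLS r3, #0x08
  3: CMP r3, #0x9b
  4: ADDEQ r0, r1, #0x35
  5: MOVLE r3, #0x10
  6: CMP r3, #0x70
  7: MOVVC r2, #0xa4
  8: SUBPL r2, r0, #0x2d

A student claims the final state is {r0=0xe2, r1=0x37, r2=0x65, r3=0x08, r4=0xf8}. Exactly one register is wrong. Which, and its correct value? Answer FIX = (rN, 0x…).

FIX = (r2, 0xa4)

0: ✓ CMP  NZCV=0000
1: ✓ ADDLS  r3←0x57
2: ✓ MOVLS  r3←0x08
3: ✓ CMP  NZCV=0000
4: · ADDEQ
5: · MOVLE
6: ✓ CMP  NZCV=1000
7: ✓ MOVVC  r2←0xa4
8: · SUBPL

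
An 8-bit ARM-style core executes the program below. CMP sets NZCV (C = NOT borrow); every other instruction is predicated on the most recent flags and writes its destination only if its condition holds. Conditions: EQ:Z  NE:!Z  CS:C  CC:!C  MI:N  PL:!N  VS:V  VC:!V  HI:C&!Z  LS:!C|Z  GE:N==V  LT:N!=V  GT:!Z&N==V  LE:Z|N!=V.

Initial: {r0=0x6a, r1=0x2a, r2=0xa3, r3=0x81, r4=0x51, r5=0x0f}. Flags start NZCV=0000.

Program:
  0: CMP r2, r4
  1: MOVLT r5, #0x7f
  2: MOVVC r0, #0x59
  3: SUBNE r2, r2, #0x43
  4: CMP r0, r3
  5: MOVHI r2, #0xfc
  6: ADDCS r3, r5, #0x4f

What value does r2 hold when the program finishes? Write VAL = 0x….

[0] flags=0011 → (cmp)
[1] flags=0011 LT?T → r5=0x7f
[2] flags=0011 VC?F → skip
[3] flags=0011 NE?T → r2=0x60
[4] flags=1001 → (cmp)
[5] flags=1001 HI?F → skip
[6] flags=1001 CS?F → skip

VAL = 0x60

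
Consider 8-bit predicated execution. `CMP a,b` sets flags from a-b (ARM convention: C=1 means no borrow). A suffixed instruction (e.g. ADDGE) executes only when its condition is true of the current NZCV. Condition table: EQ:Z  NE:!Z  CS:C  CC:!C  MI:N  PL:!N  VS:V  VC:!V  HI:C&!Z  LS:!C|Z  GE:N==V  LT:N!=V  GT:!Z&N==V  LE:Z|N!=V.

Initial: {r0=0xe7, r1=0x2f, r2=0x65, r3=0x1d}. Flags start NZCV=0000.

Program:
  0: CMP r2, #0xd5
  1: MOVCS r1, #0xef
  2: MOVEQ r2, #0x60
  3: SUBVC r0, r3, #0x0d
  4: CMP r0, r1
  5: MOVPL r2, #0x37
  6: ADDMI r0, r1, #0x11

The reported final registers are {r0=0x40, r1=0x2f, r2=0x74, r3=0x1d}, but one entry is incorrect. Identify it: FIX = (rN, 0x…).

[0] flags=1001 → (cmp)
[1] flags=1001 CS?F → skip
[2] flags=1001 EQ?F → skip
[3] flags=1001 VC?F → skip
[4] flags=1010 → (cmp)
[5] flags=1010 PL?F → skip
[6] flags=1010 MI?T → r0=0x40

FIX = (r2, 0x65)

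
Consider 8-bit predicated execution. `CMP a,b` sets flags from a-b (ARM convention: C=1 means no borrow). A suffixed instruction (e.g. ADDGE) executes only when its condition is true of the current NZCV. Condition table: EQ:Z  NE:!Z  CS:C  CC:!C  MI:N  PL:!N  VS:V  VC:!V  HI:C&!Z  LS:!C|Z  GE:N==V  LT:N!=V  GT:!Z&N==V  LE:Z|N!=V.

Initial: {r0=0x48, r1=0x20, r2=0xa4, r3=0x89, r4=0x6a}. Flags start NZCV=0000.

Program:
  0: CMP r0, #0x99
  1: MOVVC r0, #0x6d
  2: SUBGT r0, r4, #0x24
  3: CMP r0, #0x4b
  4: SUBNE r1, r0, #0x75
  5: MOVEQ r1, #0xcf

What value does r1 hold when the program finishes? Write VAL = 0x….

VAL = 0xd1

0: ✓ CMP  NZCV=1001
1: · MOVVC
2: ✓ SUBGT  r0←0x46
3: ✓ CMP  NZCV=1000
4: ✓ SUBNE  r1←0xd1
5: · MOVEQ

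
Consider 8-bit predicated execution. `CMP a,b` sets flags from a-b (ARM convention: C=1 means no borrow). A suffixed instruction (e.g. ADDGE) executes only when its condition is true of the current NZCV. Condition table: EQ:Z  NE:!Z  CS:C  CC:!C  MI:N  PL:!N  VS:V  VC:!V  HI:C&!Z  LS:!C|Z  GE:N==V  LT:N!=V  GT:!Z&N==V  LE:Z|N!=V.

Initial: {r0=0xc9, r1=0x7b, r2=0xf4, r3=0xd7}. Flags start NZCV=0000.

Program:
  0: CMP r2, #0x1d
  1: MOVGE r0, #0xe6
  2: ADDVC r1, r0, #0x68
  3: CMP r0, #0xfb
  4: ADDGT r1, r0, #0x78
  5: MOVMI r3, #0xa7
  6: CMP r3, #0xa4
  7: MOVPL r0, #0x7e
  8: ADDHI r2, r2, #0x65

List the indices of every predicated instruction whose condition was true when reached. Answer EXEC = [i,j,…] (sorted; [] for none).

EXEC = [2,5,7,8]

[0] flags=1010 → (cmp)
[1] flags=1010 GE?F → skip
[2] flags=1010 VC?T → r1=0x31
[3] flags=1000 → (cmp)
[4] flags=1000 GT?F → skip
[5] flags=1000 MI?T → r3=0xa7
[6] flags=0010 → (cmp)
[7] flags=0010 PL?T → r0=0x7e
[8] flags=0010 HI?T → r2=0x59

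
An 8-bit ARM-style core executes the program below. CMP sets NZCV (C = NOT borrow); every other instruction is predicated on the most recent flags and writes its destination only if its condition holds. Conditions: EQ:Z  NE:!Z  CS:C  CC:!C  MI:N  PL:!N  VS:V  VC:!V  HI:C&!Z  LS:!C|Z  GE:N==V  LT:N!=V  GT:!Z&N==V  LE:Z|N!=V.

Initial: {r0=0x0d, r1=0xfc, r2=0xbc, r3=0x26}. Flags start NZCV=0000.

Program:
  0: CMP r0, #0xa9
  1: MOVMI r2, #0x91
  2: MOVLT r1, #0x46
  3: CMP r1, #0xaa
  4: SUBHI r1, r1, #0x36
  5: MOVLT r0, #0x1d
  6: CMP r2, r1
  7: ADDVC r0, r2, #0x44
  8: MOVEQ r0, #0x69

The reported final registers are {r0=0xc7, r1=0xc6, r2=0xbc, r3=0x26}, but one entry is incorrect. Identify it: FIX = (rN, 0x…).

FIX = (r0, 0x00)

0: ✓ CMP  NZCV=0000
1: · MOVMI
2: · MOVLT
3: ✓ CMP  NZCV=0010
4: ✓ SUBHI  r1←0xc6
5: · MOVLT
6: ✓ CMP  NZCV=1000
7: ✓ ADDVC  r0←0x00
8: · MOVEQ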